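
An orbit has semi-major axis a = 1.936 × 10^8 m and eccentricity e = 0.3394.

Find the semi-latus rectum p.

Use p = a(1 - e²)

p = a (1 − e²).
p = 1.936e+08 · (1 − (0.3394)²) = 1.936e+08 · 0.884808 ≈ 1.713e+08 m = 1.713 × 10^8 m.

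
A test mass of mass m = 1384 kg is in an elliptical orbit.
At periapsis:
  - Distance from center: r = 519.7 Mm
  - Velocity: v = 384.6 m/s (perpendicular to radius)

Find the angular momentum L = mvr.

Convert to SI: r = 519.7 Mm = 5.197e+08 m.
Since v is perpendicular to r, L = m · v · r.
L = 1384 · 384.6 · 5.197e+08 kg·m²/s ≈ 2.766e+14 kg·m²/s.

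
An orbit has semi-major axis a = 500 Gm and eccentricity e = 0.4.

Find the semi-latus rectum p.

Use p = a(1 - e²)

Convert to SI: a = 500 Gm = 5e+11 m.
p = a (1 − e²).
p = 5e+11 · (1 − (0.4)²) = 5e+11 · 0.84 ≈ 4.2e+11 m = 420 Gm.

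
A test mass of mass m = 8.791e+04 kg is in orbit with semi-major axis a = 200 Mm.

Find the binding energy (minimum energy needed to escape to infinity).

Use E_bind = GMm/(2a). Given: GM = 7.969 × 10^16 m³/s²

Convert to SI: a = 200 Mm = 2e+08 m.
Total orbital energy is E = −GMm/(2a); binding energy is E_bind = −E = GMm/(2a).
E_bind = 7.969e+16 · 8.791e+04 / (2 · 2e+08) J ≈ 1.751e+13 J = 17.51 TJ.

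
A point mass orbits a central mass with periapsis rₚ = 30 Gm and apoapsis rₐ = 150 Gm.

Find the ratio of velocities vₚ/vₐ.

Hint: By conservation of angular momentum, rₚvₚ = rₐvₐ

Convert to SI: rₚ = 30 Gm = 3e+10 m; rₐ = 150 Gm = 1.5e+11 m.
Conservation of angular momentum gives rₚvₚ = rₐvₐ, so vₚ/vₐ = rₐ/rₚ.
vₚ/vₐ = 1.5e+11 / 3e+10 ≈ 5.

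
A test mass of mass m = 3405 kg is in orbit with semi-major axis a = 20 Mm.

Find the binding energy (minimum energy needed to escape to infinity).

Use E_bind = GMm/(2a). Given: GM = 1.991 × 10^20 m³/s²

Convert to SI: a = 20 Mm = 2e+07 m.
Total orbital energy is E = −GMm/(2a); binding energy is E_bind = −E = GMm/(2a).
E_bind = 1.991e+20 · 3405 / (2 · 2e+07) J ≈ 1.695e+16 J = 16.95 PJ.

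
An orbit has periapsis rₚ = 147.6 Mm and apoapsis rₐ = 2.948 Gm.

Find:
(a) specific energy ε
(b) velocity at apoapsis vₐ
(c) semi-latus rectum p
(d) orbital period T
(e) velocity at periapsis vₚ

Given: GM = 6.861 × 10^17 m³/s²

Convert to SI: rₚ = 147.6 Mm = 1.476e+08 m; rₐ = 2.948 Gm = 2.948e+09 m.
(a) With a = (rₚ + rₐ)/2 = 1.5478e+09 m, ε = −GM/(2a) = −6.861e+17/(2 · 1.5478e+09) J/kg ≈ -2.216e+08 J/kg
(b) With a = (rₚ + rₐ)/2 = 1.5478e+09 m, vₐ = √(GM (2/rₐ − 1/a)) = √(6.861e+17 · (2/2.948e+09 − 1/1.5478e+09)) m/s ≈ 4711 m/s
(c) From a = (rₚ + rₐ)/2 = 1.5478e+09 m and e = (rₐ − rₚ)/(rₐ + rₚ) = 0.904639, p = a(1 − e²) = 1.5478e+09 · (1 − (0.904639)²) ≈ 2.811e+08 m
(d) With a = (rₚ + rₐ)/2 = 1.5478e+09 m, T = 2π √(a³/GM) = 2π √((1.5478e+09)³/6.861e+17) s ≈ 4.619e+05 s
(e) With a = (rₚ + rₐ)/2 = 1.5478e+09 m, vₚ = √(GM (2/rₚ − 1/a)) = √(6.861e+17 · (2/1.476e+08 − 1/1.5478e+09)) m/s ≈ 9.409e+04 m/s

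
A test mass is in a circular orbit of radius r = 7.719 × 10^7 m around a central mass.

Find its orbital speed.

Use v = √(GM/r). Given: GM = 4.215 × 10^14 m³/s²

For a circular orbit, gravity supplies the centripetal force, so v = √(GM / r).
v = √(4.215e+14 / 7.719e+07) m/s ≈ 2337 m/s = 2.337 km/s.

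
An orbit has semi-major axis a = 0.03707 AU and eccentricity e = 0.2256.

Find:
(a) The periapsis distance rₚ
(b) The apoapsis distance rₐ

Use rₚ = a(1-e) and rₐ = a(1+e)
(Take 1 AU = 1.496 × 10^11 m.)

Convert to SI: a = 0.03707 AU = 5.54567e+09 m.
(a) rₚ = a(1 − e) = 5.54567e+09 · (1 − 0.2256) = 5.54567e+09 · 0.7744 ≈ 4.295e+09 m = 0.02871 AU.
(b) rₐ = a(1 + e) = 5.54567e+09 · (1 + 0.2256) = 5.54567e+09 · 1.2256 ≈ 6.797e+09 m = 0.04543 AU.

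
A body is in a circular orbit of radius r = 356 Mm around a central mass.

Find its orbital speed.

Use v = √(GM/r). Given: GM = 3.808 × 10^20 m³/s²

Convert to SI: r = 356 Mm = 3.56e+08 m.
For a circular orbit, gravity supplies the centripetal force, so v = √(GM / r).
v = √(3.808e+20 / 3.56e+08) m/s ≈ 1.034e+06 m/s = 1034 km/s.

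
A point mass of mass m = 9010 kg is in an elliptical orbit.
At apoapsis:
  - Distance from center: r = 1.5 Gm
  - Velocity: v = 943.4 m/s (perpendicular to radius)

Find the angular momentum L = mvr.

Convert to SI: r = 1.5 Gm = 1.5e+09 m.
Since v is perpendicular to r, L = m · v · r.
L = 9010 · 943.4 · 1.5e+09 kg·m²/s ≈ 1.275e+16 kg·m²/s.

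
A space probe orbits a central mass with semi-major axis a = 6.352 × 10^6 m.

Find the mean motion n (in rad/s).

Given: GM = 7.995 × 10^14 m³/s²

n = √(GM / a³).
n = √(7.995e+14 / (6.352e+06)³) rad/s ≈ 0.001766 rad/s.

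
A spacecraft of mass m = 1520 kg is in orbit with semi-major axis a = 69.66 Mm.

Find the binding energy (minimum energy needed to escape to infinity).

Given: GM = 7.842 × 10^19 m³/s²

Convert to SI: a = 69.66 Mm = 6.966e+07 m.
Total orbital energy is E = −GMm/(2a); binding energy is E_bind = −E = GMm/(2a).
E_bind = 7.842e+19 · 1520 / (2 · 6.966e+07) J ≈ 8.556e+14 J = 855.6 TJ.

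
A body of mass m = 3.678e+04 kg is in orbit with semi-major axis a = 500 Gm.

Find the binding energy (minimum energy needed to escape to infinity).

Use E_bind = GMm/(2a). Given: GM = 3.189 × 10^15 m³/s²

Convert to SI: a = 500 Gm = 5e+11 m.
Total orbital energy is E = −GMm/(2a); binding energy is E_bind = −E = GMm/(2a).
E_bind = 3.189e+15 · 3.678e+04 / (2 · 5e+11) J ≈ 1.173e+08 J = 117.3 MJ.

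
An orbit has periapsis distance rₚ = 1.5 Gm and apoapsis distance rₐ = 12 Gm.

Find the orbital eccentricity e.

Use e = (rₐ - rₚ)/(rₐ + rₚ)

Convert to SI: rₚ = 1.5 Gm = 1.5e+09 m; rₐ = 12 Gm = 1.2e+10 m.
e = (rₐ − rₚ) / (rₐ + rₚ).
e = (1.2e+10 − 1.5e+09) / (1.2e+10 + 1.5e+09) = 1.05e+10 / 1.35e+10 ≈ 0.7778.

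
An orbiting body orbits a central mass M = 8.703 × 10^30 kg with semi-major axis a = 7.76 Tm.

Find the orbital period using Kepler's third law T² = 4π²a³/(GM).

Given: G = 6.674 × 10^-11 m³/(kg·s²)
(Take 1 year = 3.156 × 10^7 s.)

Convert to SI: a = 7.76 Tm = 7.76e+12 m.
GM = G · M = 6.674e-11 · 8.703e+30 = 5.80838e+20 m³/s².
Kepler's third law: T = 2π √(a³ / GM).
Substituting a = 7.76e+12 m and GM = 5.80838e+20 m³/s²:
T = 2π √((7.76e+12)³ / 5.80838e+20) s
T ≈ 5.636e+09 s = 178.6 years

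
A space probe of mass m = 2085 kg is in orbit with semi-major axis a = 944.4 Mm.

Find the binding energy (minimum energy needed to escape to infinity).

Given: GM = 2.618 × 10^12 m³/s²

Convert to SI: a = 944.4 Mm = 9.444e+08 m.
Total orbital energy is E = −GMm/(2a); binding energy is E_bind = −E = GMm/(2a).
E_bind = 2.618e+12 · 2085 / (2 · 9.444e+08) J ≈ 2.89e+06 J = 2.89 MJ.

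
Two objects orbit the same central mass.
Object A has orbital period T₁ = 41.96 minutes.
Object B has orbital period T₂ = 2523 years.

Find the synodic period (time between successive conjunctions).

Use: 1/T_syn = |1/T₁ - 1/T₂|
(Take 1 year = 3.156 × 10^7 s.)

Convert to SI: T₁ = 41.96 minutes = 2517.6 s; T₂ = 2523 years = 7.96259e+10 s.
T_syn = |T₁ · T₂ / (T₁ − T₂)|.
T_syn = |2517.6 · 7.96259e+10 / (2517.6 − 7.96259e+10)| s ≈ 2518 s = 41.96 minutes.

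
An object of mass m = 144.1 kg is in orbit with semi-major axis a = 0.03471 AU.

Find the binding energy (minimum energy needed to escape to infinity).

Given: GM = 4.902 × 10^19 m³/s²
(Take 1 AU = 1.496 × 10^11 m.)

Convert to SI: a = 0.03471 AU = 5.19262e+09 m.
Total orbital energy is E = −GMm/(2a); binding energy is E_bind = −E = GMm/(2a).
E_bind = 4.902e+19 · 144.1 / (2 · 5.19262e+09) J ≈ 6.802e+11 J = 680.2 GJ.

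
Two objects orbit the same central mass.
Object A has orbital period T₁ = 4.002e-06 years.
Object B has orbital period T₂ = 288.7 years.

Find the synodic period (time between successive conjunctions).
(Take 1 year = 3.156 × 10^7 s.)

Convert to SI: T₁ = 4.002e-06 years = 126.303 s; T₂ = 288.7 years = 9.11137e+09 s.
T_syn = |T₁ · T₂ / (T₁ − T₂)|.
T_syn = |126.303 · 9.11137e+09 / (126.303 − 9.11137e+09)| s ≈ 126.3 s = 4.002e-06 years.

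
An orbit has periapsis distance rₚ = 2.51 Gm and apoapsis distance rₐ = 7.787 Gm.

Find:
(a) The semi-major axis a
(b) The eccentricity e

Convert to SI: rₚ = 2.51 Gm = 2.51e+09 m; rₐ = 7.787 Gm = 7.787e+09 m.
(a) a = (rₚ + rₐ) / 2 = (2.51e+09 + 7.787e+09) / 2 ≈ 5.148e+09 m = 5.149 Gm.
(b) e = (rₐ − rₚ) / (rₐ + rₚ) = (7.787e+09 − 2.51e+09) / (7.787e+09 + 2.51e+09) ≈ 0.5125.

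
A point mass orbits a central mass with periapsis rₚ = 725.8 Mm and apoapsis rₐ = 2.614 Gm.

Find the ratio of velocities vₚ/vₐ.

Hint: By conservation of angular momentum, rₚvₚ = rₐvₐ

Convert to SI: rₚ = 725.8 Mm = 7.258e+08 m; rₐ = 2.614 Gm = 2.614e+09 m.
Conservation of angular momentum gives rₚvₚ = rₐvₐ, so vₚ/vₐ = rₐ/rₚ.
vₚ/vₐ = 2.614e+09 / 7.258e+08 ≈ 3.602.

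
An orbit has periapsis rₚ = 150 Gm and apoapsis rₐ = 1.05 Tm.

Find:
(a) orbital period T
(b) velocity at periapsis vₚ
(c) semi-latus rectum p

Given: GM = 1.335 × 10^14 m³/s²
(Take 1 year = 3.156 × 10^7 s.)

Convert to SI: rₚ = 150 Gm = 1.5e+11 m; rₐ = 1.05 Tm = 1.05e+12 m.
(a) With a = (rₚ + rₐ)/2 = 6e+11 m, T = 2π √(a³/GM) = 2π √((6e+11)³/1.335e+14) s ≈ 2.527e+11 s
(b) With a = (rₚ + rₐ)/2 = 6e+11 m, vₚ = √(GM (2/rₚ − 1/a)) = √(1.335e+14 · (2/1.5e+11 − 1/6e+11)) m/s ≈ 39.47 m/s
(c) From a = (rₚ + rₐ)/2 = 6e+11 m and e = (rₐ − rₚ)/(rₐ + rₚ) = 0.75, p = a(1 − e²) = 6e+11 · (1 − (0.75)²) ≈ 2.625e+11 m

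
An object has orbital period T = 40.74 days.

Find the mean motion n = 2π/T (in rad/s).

Convert to SI: T = 40.74 days = 3.51994e+06 s.
n = 2π / T.
n = 2π / 3.51994e+06 s ≈ 1.785e-06 rad/s.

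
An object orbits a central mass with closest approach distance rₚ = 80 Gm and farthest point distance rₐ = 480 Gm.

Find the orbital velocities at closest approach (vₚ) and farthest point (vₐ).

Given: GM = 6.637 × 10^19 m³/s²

Convert to SI: rₚ = 80 Gm = 8e+10 m; rₐ = 480 Gm = 4.8e+11 m.
Use the vis-viva equation v² = GM(2/r − 1/a) with a = (rₚ + rₐ)/2 = (8e+10 + 4.8e+11)/2 = 2.8e+11 m.
vₚ = √(GM · (2/rₚ − 1/a)) = √(6.637e+19 · (2/8e+10 − 1/2.8e+11)) m/s ≈ 3.771e+04 m/s = 37.71 km/s.
vₐ = √(GM · (2/rₐ − 1/a)) = √(6.637e+19 · (2/4.8e+11 − 1/2.8e+11)) m/s ≈ 6285 m/s = 6.285 km/s.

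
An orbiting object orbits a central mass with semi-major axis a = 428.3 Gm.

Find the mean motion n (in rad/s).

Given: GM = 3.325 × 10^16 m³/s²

Convert to SI: a = 428.3 Gm = 4.283e+11 m.
n = √(GM / a³).
n = √(3.325e+16 / (4.283e+11)³) rad/s ≈ 6.505e-10 rad/s.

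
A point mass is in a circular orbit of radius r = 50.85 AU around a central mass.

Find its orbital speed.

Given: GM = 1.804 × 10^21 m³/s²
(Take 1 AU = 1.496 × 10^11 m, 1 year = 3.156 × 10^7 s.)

Convert to SI: r = 50.85 AU = 7.60716e+12 m.
For a circular orbit, gravity supplies the centripetal force, so v = √(GM / r).
v = √(1.804e+21 / 7.60716e+12) m/s ≈ 1.54e+04 m/s = 3.249 AU/year.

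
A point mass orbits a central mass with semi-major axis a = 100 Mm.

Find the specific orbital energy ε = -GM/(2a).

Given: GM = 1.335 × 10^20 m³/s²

Convert to SI: a = 100 Mm = 1e+08 m.
ε = −GM / (2a).
ε = −1.335e+20 / (2 · 1e+08) J/kg ≈ -6.675e+11 J/kg = -667.5 GJ/kg.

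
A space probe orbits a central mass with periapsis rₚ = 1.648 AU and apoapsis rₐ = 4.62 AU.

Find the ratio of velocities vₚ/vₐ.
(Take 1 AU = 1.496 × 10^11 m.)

Convert to SI: rₚ = 1.648 AU = 2.46541e+11 m; rₐ = 4.62 AU = 6.91152e+11 m.
Conservation of angular momentum gives rₚvₚ = rₐvₐ, so vₚ/vₐ = rₐ/rₚ.
vₚ/vₐ = 6.91152e+11 / 2.46541e+11 ≈ 2.803.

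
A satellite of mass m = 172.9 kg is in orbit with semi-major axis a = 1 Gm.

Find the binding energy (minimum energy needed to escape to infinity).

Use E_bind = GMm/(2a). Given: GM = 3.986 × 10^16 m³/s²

Convert to SI: a = 1 Gm = 1e+09 m.
Total orbital energy is E = −GMm/(2a); binding energy is E_bind = −E = GMm/(2a).
E_bind = 3.986e+16 · 172.9 / (2 · 1e+09) J ≈ 3.446e+09 J = 3.446 GJ.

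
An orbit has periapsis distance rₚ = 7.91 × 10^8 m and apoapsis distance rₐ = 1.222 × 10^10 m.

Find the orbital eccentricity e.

e = (rₐ − rₚ) / (rₐ + rₚ).
e = (1.222e+10 − 7.91e+08) / (1.222e+10 + 7.91e+08) = 1.1429e+10 / 1.3011e+10 ≈ 0.8784.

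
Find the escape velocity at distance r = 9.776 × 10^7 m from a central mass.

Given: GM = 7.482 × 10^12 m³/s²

Escape velocity comes from setting total energy to zero: ½v² − GM/r = 0 ⇒ v_esc = √(2GM / r).
v_esc = √(2 · 7.482e+12 / 9.776e+07) m/s ≈ 391.2 m/s = 391.2 m/s.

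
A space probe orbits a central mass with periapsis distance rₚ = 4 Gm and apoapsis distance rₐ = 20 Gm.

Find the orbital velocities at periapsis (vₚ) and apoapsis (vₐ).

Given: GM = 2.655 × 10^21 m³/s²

Convert to SI: rₚ = 4 Gm = 4e+09 m; rₐ = 20 Gm = 2e+10 m.
Use the vis-viva equation v² = GM(2/r − 1/a) with a = (rₚ + rₐ)/2 = (4e+09 + 2e+10)/2 = 1.2e+10 m.
vₚ = √(GM · (2/rₚ − 1/a)) = √(2.655e+21 · (2/4e+09 − 1/1.2e+10)) m/s ≈ 1.052e+06 m/s = 1052 km/s.
vₐ = √(GM · (2/rₐ − 1/a)) = √(2.655e+21 · (2/2e+10 − 1/1.2e+10)) m/s ≈ 2.104e+05 m/s = 210.4 km/s.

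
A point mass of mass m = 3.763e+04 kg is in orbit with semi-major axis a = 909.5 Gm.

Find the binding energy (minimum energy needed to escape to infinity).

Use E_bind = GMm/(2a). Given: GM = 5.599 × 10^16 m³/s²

Convert to SI: a = 909.5 Gm = 9.095e+11 m.
Total orbital energy is E = −GMm/(2a); binding energy is E_bind = −E = GMm/(2a).
E_bind = 5.599e+16 · 3.763e+04 / (2 · 9.095e+11) J ≈ 1.158e+09 J = 1.158 GJ.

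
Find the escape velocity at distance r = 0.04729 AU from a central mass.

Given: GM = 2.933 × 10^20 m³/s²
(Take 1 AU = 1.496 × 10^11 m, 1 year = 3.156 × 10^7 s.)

Convert to SI: r = 0.04729 AU = 7.07458e+09 m.
Escape velocity comes from setting total energy to zero: ½v² − GM/r = 0 ⇒ v_esc = √(2GM / r).
v_esc = √(2 · 2.933e+20 / 7.07458e+09) m/s ≈ 2.88e+05 m/s = 60.75 AU/year.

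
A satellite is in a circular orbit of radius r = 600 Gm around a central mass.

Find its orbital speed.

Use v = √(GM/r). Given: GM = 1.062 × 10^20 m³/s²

Convert to SI: r = 600 Gm = 6e+11 m.
For a circular orbit, gravity supplies the centripetal force, so v = √(GM / r).
v = √(1.062e+20 / 6e+11) m/s ≈ 1.33e+04 m/s = 13.3 km/s.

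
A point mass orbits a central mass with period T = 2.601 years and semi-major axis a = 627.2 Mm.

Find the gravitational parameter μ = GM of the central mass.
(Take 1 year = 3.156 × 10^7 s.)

Convert to SI: T = 2.601 years = 8.20876e+07 s; a = 627.2 Mm = 6.272e+08 m.
GM = 4π² · a³ / T².
GM = 4π² · (6.272e+08)³ / (8.20876e+07)² m³/s² ≈ 1.446e+12 m³/s² = 1.446 × 10^12 m³/s².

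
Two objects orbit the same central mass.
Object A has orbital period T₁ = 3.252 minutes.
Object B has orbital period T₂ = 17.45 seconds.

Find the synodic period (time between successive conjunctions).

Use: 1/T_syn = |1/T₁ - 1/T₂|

Convert to SI: T₁ = 3.252 minutes = 195.12 s.
T_syn = |T₁ · T₂ / (T₁ − T₂)|.
T_syn = |195.12 · 17.45 / (195.12 − 17.45)| s ≈ 19.16 s = 19.16 seconds.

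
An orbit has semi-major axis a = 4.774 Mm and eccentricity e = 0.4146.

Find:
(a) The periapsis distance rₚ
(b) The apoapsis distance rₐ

Convert to SI: a = 4.774 Mm = 4.774e+06 m.
(a) rₚ = a(1 − e) = 4.774e+06 · (1 − 0.4146) = 4.774e+06 · 0.5854 ≈ 2.795e+06 m = 2.795 Mm.
(b) rₐ = a(1 + e) = 4.774e+06 · (1 + 0.4146) = 4.774e+06 · 1.4146 ≈ 6.753e+06 m = 6.753 Mm.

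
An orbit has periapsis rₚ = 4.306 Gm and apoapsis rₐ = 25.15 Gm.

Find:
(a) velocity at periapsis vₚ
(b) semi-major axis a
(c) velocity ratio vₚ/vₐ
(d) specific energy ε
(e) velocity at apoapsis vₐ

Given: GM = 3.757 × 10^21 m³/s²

Convert to SI: rₚ = 4.306 Gm = 4.306e+09 m; rₐ = 25.15 Gm = 2.515e+10 m.
(a) With a = (rₚ + rₐ)/2 = 1.4728e+10 m, vₚ = √(GM (2/rₚ − 1/a)) = √(3.757e+21 · (2/4.306e+09 − 1/1.4728e+10)) m/s ≈ 1.221e+06 m/s
(b) a = (rₚ + rₐ)/2 = (4.306e+09 + 2.515e+10)/2 ≈ 1.473e+10 m
(c) Conservation of angular momentum (rₚvₚ = rₐvₐ) gives vₚ/vₐ = rₐ/rₚ = 2.515e+10/4.306e+09 ≈ 5.841
(d) With a = (rₚ + rₐ)/2 = 1.4728e+10 m, ε = −GM/(2a) = −3.757e+21/(2 · 1.4728e+10) J/kg ≈ -1.275e+11 J/kg
(e) With a = (rₚ + rₐ)/2 = 1.4728e+10 m, vₐ = √(GM (2/rₐ − 1/a)) = √(3.757e+21 · (2/2.515e+10 − 1/1.4728e+10)) m/s ≈ 2.09e+05 m/s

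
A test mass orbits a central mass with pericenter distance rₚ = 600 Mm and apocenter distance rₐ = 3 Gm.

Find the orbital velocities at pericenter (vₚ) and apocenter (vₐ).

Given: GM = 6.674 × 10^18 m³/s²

Convert to SI: rₚ = 600 Mm = 6e+08 m; rₐ = 3 Gm = 3e+09 m.
Use the vis-viva equation v² = GM(2/r − 1/a) with a = (rₚ + rₐ)/2 = (6e+08 + 3e+09)/2 = 1.8e+09 m.
vₚ = √(GM · (2/rₚ − 1/a)) = √(6.674e+18 · (2/6e+08 − 1/1.8e+09)) m/s ≈ 1.362e+05 m/s = 136.2 km/s.
vₐ = √(GM · (2/rₐ − 1/a)) = √(6.674e+18 · (2/3e+09 − 1/1.8e+09)) m/s ≈ 2.723e+04 m/s = 27.23 km/s.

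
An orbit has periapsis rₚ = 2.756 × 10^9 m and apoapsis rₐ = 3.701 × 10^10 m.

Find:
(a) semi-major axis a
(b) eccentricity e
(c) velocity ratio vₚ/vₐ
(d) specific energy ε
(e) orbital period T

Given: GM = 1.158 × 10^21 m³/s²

(a) a = (rₚ + rₐ)/2 = (2.756e+09 + 3.701e+10)/2 ≈ 1.988e+10 m
(b) e = (rₐ − rₚ)/(rₐ + rₚ) = (3.701e+10 − 2.756e+09)/(3.701e+10 + 2.756e+09) ≈ 0.8614
(c) Conservation of angular momentum (rₚvₚ = rₐvₐ) gives vₚ/vₐ = rₐ/rₚ = 3.701e+10/2.756e+09 ≈ 13.43
(d) With a = (rₚ + rₐ)/2 = 1.9883e+10 m, ε = −GM/(2a) = −1.158e+21/(2 · 1.9883e+10) J/kg ≈ -2.912e+10 J/kg
(e) With a = (rₚ + rₐ)/2 = 1.9883e+10 m, T = 2π √(a³/GM) = 2π √((1.9883e+10)³/1.158e+21) s ≈ 5.177e+05 s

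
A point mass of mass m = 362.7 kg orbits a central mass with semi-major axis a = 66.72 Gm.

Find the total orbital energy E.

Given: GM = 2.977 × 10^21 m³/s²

Convert to SI: a = 66.72 Gm = 6.672e+10 m.
E = −GMm / (2a).
E = −2.977e+21 · 362.7 / (2 · 6.672e+10) J ≈ -8.092e+12 J = -8.092 TJ.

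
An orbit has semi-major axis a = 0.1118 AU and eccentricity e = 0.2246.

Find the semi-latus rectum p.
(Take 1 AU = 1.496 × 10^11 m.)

Convert to SI: a = 0.1118 AU = 1.67253e+10 m.
p = a (1 − e²).
p = 1.67253e+10 · (1 − (0.2246)²) = 1.67253e+10 · 0.949555 ≈ 1.588e+10 m = 0.1062 AU.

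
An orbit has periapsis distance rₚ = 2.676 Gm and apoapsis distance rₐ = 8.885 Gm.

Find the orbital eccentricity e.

Convert to SI: rₚ = 2.676 Gm = 2.676e+09 m; rₐ = 8.885 Gm = 8.885e+09 m.
e = (rₐ − rₚ) / (rₐ + rₚ).
e = (8.885e+09 − 2.676e+09) / (8.885e+09 + 2.676e+09) = 6.209e+09 / 1.1561e+10 ≈ 0.5371.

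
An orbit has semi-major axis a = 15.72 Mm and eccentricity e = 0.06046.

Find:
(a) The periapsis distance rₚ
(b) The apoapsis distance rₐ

Convert to SI: a = 15.72 Mm = 1.572e+07 m.
(a) rₚ = a(1 − e) = 1.572e+07 · (1 − 0.06046) = 1.572e+07 · 0.93954 ≈ 1.477e+07 m = 14.77 Mm.
(b) rₐ = a(1 + e) = 1.572e+07 · (1 + 0.06046) = 1.572e+07 · 1.06046 ≈ 1.667e+07 m = 16.67 Mm.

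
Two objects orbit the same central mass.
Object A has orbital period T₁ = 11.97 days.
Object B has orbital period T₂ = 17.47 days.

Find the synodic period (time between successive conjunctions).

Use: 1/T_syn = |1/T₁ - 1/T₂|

Convert to SI: T₁ = 11.97 days = 1.03421e+06 s; T₂ = 17.47 days = 1.50941e+06 s.
T_syn = |T₁ · T₂ / (T₁ − T₂)|.
T_syn = |1.03421e+06 · 1.50941e+06 / (1.03421e+06 − 1.50941e+06)| s ≈ 3.285e+06 s = 38.02 days.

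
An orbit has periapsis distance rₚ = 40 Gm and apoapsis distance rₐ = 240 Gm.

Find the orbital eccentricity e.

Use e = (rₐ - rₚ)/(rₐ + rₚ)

Convert to SI: rₚ = 40 Gm = 4e+10 m; rₐ = 240 Gm = 2.4e+11 m.
e = (rₐ − rₚ) / (rₐ + rₚ).
e = (2.4e+11 − 4e+10) / (2.4e+11 + 4e+10) = 2e+11 / 2.8e+11 ≈ 0.7143.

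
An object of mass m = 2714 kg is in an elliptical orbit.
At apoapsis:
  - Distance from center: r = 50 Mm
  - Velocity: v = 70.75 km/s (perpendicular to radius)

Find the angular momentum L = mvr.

Convert to SI: r = 50 Mm = 5e+07 m; v = 70.75 km/s = 70750 m/s.
Since v is perpendicular to r, L = m · v · r.
L = 2714 · 70750 · 5e+07 kg·m²/s ≈ 9.601e+15 kg·m²/s.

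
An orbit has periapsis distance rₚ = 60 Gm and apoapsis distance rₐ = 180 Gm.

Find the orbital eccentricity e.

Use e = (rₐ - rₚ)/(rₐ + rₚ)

Convert to SI: rₚ = 60 Gm = 6e+10 m; rₐ = 180 Gm = 1.8e+11 m.
e = (rₐ − rₚ) / (rₐ + rₚ).
e = (1.8e+11 − 6e+10) / (1.8e+11 + 6e+10) = 1.2e+11 / 2.4e+11 ≈ 0.5.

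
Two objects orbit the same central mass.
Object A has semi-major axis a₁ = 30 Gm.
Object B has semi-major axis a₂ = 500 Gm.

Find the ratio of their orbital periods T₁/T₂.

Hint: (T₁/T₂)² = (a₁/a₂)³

Convert to SI: a₁ = 30 Gm = 3e+10 m; a₂ = 500 Gm = 5e+11 m.
From Kepler's third law, (T₁/T₂)² = (a₁/a₂)³, so T₁/T₂ = (a₁/a₂)^(3/2).
a₁/a₂ = 3e+10 / 5e+11 = 0.06.
T₁/T₂ = (0.06)^(3/2) ≈ 0.0147.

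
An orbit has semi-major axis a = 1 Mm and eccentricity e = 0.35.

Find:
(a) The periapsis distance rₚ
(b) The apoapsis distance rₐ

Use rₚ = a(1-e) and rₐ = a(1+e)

Convert to SI: a = 1 Mm = 1e+06 m.
(a) rₚ = a(1 − e) = 1e+06 · (1 − 0.35) = 1e+06 · 0.65 ≈ 6.5e+05 m = 650 km.
(b) rₐ = a(1 + e) = 1e+06 · (1 + 0.35) = 1e+06 · 1.35 ≈ 1.35e+06 m = 1.35 Mm.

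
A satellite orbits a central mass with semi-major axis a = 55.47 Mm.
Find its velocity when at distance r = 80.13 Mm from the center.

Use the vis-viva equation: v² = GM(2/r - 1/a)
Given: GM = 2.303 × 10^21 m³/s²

Convert to SI: a = 55.47 Mm = 5.547e+07 m; r = 80.13 Mm = 8.013e+07 m.
Vis-viva: v = √(GM · (2/r − 1/a)).
2/r − 1/a = 2/8.013e+07 − 1/5.547e+07 = 6.93168e-09 m⁻¹.
v = √(2.303e+21 · 6.93168e-09) m/s ≈ 3.995e+06 m/s = 3995 km/s.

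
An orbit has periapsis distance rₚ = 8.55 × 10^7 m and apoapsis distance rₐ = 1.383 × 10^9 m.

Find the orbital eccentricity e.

e = (rₐ − rₚ) / (rₐ + rₚ).
e = (1.383e+09 − 8.55e+07) / (1.383e+09 + 8.55e+07) = 1.2975e+09 / 1.4685e+09 ≈ 0.8836.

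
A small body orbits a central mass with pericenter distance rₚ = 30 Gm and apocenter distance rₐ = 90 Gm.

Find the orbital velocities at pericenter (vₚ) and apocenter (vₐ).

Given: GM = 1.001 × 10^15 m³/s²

Convert to SI: rₚ = 30 Gm = 3e+10 m; rₐ = 90 Gm = 9e+10 m.
Use the vis-viva equation v² = GM(2/r − 1/a) with a = (rₚ + rₐ)/2 = (3e+10 + 9e+10)/2 = 6e+10 m.
vₚ = √(GM · (2/rₚ − 1/a)) = √(1.001e+15 · (2/3e+10 − 1/6e+10)) m/s ≈ 223.7 m/s = 223.7 m/s.
vₐ = √(GM · (2/rₐ − 1/a)) = √(1.001e+15 · (2/9e+10 − 1/6e+10)) m/s ≈ 74.57 m/s = 74.57 m/s.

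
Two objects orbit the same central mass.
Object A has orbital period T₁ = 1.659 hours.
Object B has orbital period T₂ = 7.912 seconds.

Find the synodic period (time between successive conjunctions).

Convert to SI: T₁ = 1.659 hours = 5972.4 s.
T_syn = |T₁ · T₂ / (T₁ − T₂)|.
T_syn = |5972.4 · 7.912 / (5972.4 − 7.912)| s ≈ 7.922 s = 7.922 seconds.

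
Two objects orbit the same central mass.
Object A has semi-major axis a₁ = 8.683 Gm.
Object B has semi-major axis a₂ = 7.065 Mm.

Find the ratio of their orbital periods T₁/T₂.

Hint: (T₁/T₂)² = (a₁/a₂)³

Convert to SI: a₁ = 8.683 Gm = 8.683e+09 m; a₂ = 7.065 Mm = 7.065e+06 m.
From Kepler's third law, (T₁/T₂)² = (a₁/a₂)³, so T₁/T₂ = (a₁/a₂)^(3/2).
a₁/a₂ = 8.683e+09 / 7.065e+06 = 1229.02.
T₁/T₂ = (1229.02)^(3/2) ≈ 4.309e+04.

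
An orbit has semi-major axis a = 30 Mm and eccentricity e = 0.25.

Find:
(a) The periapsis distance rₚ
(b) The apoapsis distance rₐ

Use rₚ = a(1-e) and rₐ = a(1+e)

Convert to SI: a = 30 Mm = 3e+07 m.
(a) rₚ = a(1 − e) = 3e+07 · (1 − 0.25) = 3e+07 · 0.75 ≈ 2.25e+07 m = 22.5 Mm.
(b) rₐ = a(1 + e) = 3e+07 · (1 + 0.25) = 3e+07 · 1.25 ≈ 3.75e+07 m = 37.5 Mm.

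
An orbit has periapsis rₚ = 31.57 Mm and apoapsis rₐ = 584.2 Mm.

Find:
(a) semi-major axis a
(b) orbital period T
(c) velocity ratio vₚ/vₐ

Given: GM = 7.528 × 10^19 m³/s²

Convert to SI: rₚ = 31.57 Mm = 3.157e+07 m; rₐ = 584.2 Mm = 5.842e+08 m.
(a) a = (rₚ + rₐ)/2 = (3.157e+07 + 5.842e+08)/2 ≈ 3.079e+08 m
(b) With a = (rₚ + rₐ)/2 = 3.07885e+08 m, T = 2π √(a³/GM) = 2π √((3.07885e+08)³/7.528e+19) s ≈ 3912 s
(c) Conservation of angular momentum (rₚvₚ = rₐvₐ) gives vₚ/vₐ = rₐ/rₚ = 5.842e+08/3.157e+07 ≈ 18.5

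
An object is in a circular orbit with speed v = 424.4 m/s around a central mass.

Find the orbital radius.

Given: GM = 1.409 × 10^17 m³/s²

For a circular orbit, v² = GM / r, so r = GM / v².
r = 1.409e+17 / (424.4)² m ≈ 7.823e+11 m = 782.3 Gm.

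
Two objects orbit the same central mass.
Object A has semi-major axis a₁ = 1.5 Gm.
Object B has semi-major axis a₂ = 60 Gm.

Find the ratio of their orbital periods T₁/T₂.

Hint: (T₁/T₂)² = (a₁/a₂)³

Convert to SI: a₁ = 1.5 Gm = 1.5e+09 m; a₂ = 60 Gm = 6e+10 m.
From Kepler's third law, (T₁/T₂)² = (a₁/a₂)³, so T₁/T₂ = (a₁/a₂)^(3/2).
a₁/a₂ = 1.5e+09 / 6e+10 = 0.025.
T₁/T₂ = (0.025)^(3/2) ≈ 0.003953.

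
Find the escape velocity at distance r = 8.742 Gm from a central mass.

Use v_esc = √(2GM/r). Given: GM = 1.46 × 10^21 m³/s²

Convert to SI: r = 8.742 Gm = 8.742e+09 m.
Escape velocity comes from setting total energy to zero: ½v² − GM/r = 0 ⇒ v_esc = √(2GM / r).
v_esc = √(2 · 1.46e+21 / 8.742e+09) m/s ≈ 5.779e+05 m/s = 577.9 km/s.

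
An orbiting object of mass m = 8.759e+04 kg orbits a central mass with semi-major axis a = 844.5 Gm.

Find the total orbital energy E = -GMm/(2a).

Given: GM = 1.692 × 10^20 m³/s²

Convert to SI: a = 844.5 Gm = 8.445e+11 m.
E = −GMm / (2a).
E = −1.692e+20 · 8.759e+04 / (2 · 8.445e+11) J ≈ -8.775e+12 J = -8.775 TJ.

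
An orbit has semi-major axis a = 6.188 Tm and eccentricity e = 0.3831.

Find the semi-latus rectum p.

Convert to SI: a = 6.188 Tm = 6.188e+12 m.
p = a (1 − e²).
p = 6.188e+12 · (1 − (0.3831)²) = 6.188e+12 · 0.853234 ≈ 5.28e+12 m = 5.28 Tm.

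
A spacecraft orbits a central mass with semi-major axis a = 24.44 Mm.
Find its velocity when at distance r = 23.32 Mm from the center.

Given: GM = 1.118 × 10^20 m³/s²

Convert to SI: a = 24.44 Mm = 2.444e+07 m; r = 23.32 Mm = 2.332e+07 m.
Vis-viva: v = √(GM · (2/r − 1/a)).
2/r − 1/a = 2/2.332e+07 − 1/2.444e+07 = 4.48468e-08 m⁻¹.
v = √(1.118e+20 · 4.48468e-08) m/s ≈ 2.239e+06 m/s = 2239 km/s.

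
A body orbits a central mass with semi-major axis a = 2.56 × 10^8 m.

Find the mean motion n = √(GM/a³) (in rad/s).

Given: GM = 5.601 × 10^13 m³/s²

n = √(GM / a³).
n = √(5.601e+13 / (2.56e+08)³) rad/s ≈ 1.827e-06 rad/s.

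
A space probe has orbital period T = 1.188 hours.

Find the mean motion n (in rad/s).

Convert to SI: T = 1.188 hours = 4276.8 s.
n = 2π / T.
n = 2π / 4276.8 s ≈ 0.001469 rad/s.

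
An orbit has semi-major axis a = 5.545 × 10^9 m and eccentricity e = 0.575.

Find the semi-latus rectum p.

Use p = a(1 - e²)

p = a (1 − e²).
p = 5.545e+09 · (1 − (0.575)²) = 5.545e+09 · 0.669375 ≈ 3.712e+09 m = 3.712 × 10^9 m.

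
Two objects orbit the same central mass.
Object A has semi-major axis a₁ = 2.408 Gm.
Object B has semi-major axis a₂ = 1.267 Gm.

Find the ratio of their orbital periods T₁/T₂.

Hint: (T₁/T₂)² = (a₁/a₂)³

Convert to SI: a₁ = 2.408 Gm = 2.408e+09 m; a₂ = 1.267 Gm = 1.267e+09 m.
From Kepler's third law, (T₁/T₂)² = (a₁/a₂)³, so T₁/T₂ = (a₁/a₂)^(3/2).
a₁/a₂ = 2.408e+09 / 1.267e+09 = 1.90055.
T₁/T₂ = (1.90055)^(3/2) ≈ 2.62.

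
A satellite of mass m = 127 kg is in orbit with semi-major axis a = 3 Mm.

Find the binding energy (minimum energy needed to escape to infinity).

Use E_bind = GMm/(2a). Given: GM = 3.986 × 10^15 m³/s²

Convert to SI: a = 3 Mm = 3e+06 m.
Total orbital energy is E = −GMm/(2a); binding energy is E_bind = −E = GMm/(2a).
E_bind = 3.986e+15 · 127 / (2 · 3e+06) J ≈ 8.437e+10 J = 84.37 GJ.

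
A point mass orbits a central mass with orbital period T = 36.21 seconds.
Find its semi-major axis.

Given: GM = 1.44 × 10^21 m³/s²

Invert Kepler's third law: a = (GM · T² / (4π²))^(1/3).
Substituting T = 36.21 s and GM = 1.44e+21 m³/s²:
a = (1.44e+21 · (36.21)² / (4π²))^(1/3) m
a ≈ 3.63e+07 m = 36.3 Mm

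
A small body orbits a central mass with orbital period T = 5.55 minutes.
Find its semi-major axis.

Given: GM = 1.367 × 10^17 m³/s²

Convert to SI: T = 5.55 minutes = 333 s.
Invert Kepler's third law: a = (GM · T² / (4π²))^(1/3).
Substituting T = 333 s and GM = 1.367e+17 m³/s²:
a = (1.367e+17 · (333)² / (4π²))^(1/3) m
a ≈ 7.268e+06 m = 7.268 Mm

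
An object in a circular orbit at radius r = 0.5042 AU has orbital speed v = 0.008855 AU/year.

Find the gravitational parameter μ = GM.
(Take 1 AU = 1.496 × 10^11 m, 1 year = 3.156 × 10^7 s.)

Convert to SI: r = 0.5042 AU = 7.54283e+10 m; v = 0.008855 AU/year = 41.9743 m/s.
For a circular orbit v² = GM/r, so GM = v² · r.
GM = (41.9743)² · 7.54283e+10 m³/s² ≈ 1.329e+14 m³/s² = 1.329 × 10^14 m³/s².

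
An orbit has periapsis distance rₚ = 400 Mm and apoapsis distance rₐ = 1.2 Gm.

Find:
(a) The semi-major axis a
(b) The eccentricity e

Convert to SI: rₚ = 400 Mm = 4e+08 m; rₐ = 1.2 Gm = 1.2e+09 m.
(a) a = (rₚ + rₐ) / 2 = (4e+08 + 1.2e+09) / 2 ≈ 8e+08 m = 800 Mm.
(b) e = (rₐ − rₚ) / (rₐ + rₚ) = (1.2e+09 − 4e+08) / (1.2e+09 + 4e+08) ≈ 0.5.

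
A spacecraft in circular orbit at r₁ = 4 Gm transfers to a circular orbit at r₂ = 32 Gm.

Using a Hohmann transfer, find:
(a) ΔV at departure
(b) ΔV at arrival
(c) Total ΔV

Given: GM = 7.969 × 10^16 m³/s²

Convert to SI: r₁ = 4 Gm = 4e+09 m; r₂ = 32 Gm = 3.2e+10 m.
Transfer semi-major axis: a_t = (r₁ + r₂)/2 = (4e+09 + 3.2e+10)/2 = 1.8e+10 m.
Circular speeds: v₁ = √(GM/r₁) = 4463.46 m/s, v₂ = √(GM/r₂) = 1578.07 m/s.
Transfer speeds (vis-viva v² = GM(2/r − 1/a_t)): v₁ᵗ = 5951.28 m/s, v₂ᵗ = 743.91 m/s.
(a) ΔV₁ = |v₁ᵗ − v₁| ≈ 1488 m/s = 1.488 km/s.
(b) ΔV₂ = |v₂ − v₂ᵗ| ≈ 834.2 m/s = 834.2 m/s.
(c) ΔV_total = ΔV₁ + ΔV₂ ≈ 2322 m/s = 2.322 km/s.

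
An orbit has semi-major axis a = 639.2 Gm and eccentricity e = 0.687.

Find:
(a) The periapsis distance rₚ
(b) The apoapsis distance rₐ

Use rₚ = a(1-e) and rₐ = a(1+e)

Convert to SI: a = 639.2 Gm = 6.392e+11 m.
(a) rₚ = a(1 − e) = 6.392e+11 · (1 − 0.687) = 6.392e+11 · 0.313 ≈ 2.001e+11 m = 200.1 Gm.
(b) rₐ = a(1 + e) = 6.392e+11 · (1 + 0.687) = 6.392e+11 · 1.687 ≈ 1.078e+12 m = 1.078 Tm.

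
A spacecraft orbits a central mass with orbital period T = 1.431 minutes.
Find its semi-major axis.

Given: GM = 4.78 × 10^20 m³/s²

Convert to SI: T = 1.431 minutes = 85.86 s.
Invert Kepler's third law: a = (GM · T² / (4π²))^(1/3).
Substituting T = 85.86 s and GM = 4.78e+20 m³/s²:
a = (4.78e+20 · (85.86)² / (4π²))^(1/3) m
a ≈ 4.469e+07 m = 4.469 × 10^7 m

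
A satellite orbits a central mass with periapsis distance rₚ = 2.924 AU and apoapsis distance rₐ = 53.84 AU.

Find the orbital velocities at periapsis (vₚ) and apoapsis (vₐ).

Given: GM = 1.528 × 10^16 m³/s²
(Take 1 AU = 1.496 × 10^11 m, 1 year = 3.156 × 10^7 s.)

Convert to SI: rₚ = 2.924 AU = 4.3743e+11 m; rₐ = 53.84 AU = 8.05446e+12 m.
Use the vis-viva equation v² = GM(2/r − 1/a) with a = (rₚ + rₐ)/2 = (4.3743e+11 + 8.05446e+12)/2 = 4.24595e+12 m.
vₚ = √(GM · (2/rₚ − 1/a)) = √(1.528e+16 · (2/4.3743e+11 − 1/4.24595e+12)) m/s ≈ 257.4 m/s = 0.05431 AU/year.
vₐ = √(GM · (2/rₐ − 1/a)) = √(1.528e+16 · (2/8.05446e+12 − 1/4.24595e+12)) m/s ≈ 13.98 m/s = 0.002949 AU/year.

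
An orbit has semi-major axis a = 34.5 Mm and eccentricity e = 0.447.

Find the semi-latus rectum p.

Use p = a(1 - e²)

Convert to SI: a = 34.5 Mm = 3.45e+07 m.
p = a (1 − e²).
p = 3.45e+07 · (1 − (0.447)²) = 3.45e+07 · 0.800191 ≈ 2.761e+07 m = 27.61 Mm.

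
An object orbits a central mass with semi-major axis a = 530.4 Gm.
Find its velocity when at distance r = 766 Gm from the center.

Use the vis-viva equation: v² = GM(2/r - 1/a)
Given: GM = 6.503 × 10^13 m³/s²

Convert to SI: a = 530.4 Gm = 5.304e+11 m; r = 766 Gm = 7.66e+11 m.
Vis-viva: v = √(GM · (2/r − 1/a)).
2/r − 1/a = 2/7.66e+11 − 1/5.304e+11 = 7.25597e-13 m⁻¹.
v = √(6.503e+13 · 7.25597e-13) m/s ≈ 6.869 m/s = 6.869 m/s.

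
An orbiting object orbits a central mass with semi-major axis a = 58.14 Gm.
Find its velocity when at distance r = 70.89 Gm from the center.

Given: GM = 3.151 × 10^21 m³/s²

Convert to SI: a = 58.14 Gm = 5.814e+10 m; r = 70.89 Gm = 7.089e+10 m.
Vis-viva: v = √(GM · (2/r − 1/a)).
2/r − 1/a = 2/7.089e+10 − 1/5.814e+10 = 1.10129e-11 m⁻¹.
v = √(3.151e+21 · 1.10129e-11) m/s ≈ 1.863e+05 m/s = 186.3 km/s.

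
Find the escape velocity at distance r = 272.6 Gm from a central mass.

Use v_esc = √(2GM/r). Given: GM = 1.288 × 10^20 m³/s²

Convert to SI: r = 272.6 Gm = 2.726e+11 m.
Escape velocity comes from setting total energy to zero: ½v² − GM/r = 0 ⇒ v_esc = √(2GM / r).
v_esc = √(2 · 1.288e+20 / 2.726e+11) m/s ≈ 3.074e+04 m/s = 30.74 km/s.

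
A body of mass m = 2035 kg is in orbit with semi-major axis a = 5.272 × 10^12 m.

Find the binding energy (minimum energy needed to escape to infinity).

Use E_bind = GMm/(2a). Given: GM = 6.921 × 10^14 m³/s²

Total orbital energy is E = −GMm/(2a); binding energy is E_bind = −E = GMm/(2a).
E_bind = 6.921e+14 · 2035 / (2 · 5.272e+12) J ≈ 1.336e+05 J = 133.6 kJ.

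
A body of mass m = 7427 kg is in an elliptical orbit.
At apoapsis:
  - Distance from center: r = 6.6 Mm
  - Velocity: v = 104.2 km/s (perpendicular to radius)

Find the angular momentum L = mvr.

Convert to SI: r = 6.6 Mm = 6.6e+06 m; v = 104.2 km/s = 104200 m/s.
Since v is perpendicular to r, L = m · v · r.
L = 7427 · 104200 · 6.6e+06 kg·m²/s ≈ 5.108e+15 kg·m²/s.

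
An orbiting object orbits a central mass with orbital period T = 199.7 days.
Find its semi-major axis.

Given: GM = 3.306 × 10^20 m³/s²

Convert to SI: T = 199.7 days = 1.72541e+07 s.
Invert Kepler's third law: a = (GM · T² / (4π²))^(1/3).
Substituting T = 1.72541e+07 s and GM = 3.306e+20 m³/s²:
a = (3.306e+20 · (1.72541e+07)² / (4π²))^(1/3) m
a ≈ 1.356e+11 m = 1.356 × 10^11 m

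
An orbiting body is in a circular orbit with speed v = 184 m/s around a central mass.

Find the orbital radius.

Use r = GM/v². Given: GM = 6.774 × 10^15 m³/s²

For a circular orbit, v² = GM / r, so r = GM / v².
r = 6.774e+15 / (184)² m ≈ 2.001e+11 m = 200.1 Gm.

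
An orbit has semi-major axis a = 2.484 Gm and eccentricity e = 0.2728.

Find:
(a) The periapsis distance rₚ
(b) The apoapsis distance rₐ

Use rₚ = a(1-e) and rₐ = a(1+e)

Convert to SI: a = 2.484 Gm = 2.484e+09 m.
(a) rₚ = a(1 − e) = 2.484e+09 · (1 − 0.2728) = 2.484e+09 · 0.7272 ≈ 1.806e+09 m = 1.806 Gm.
(b) rₐ = a(1 + e) = 2.484e+09 · (1 + 0.2728) = 2.484e+09 · 1.2728 ≈ 3.162e+09 m = 3.162 Gm.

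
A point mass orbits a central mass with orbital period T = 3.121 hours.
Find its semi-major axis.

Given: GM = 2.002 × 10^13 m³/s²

Convert to SI: T = 3.121 hours = 11235.6 s.
Invert Kepler's third law: a = (GM · T² / (4π²))^(1/3).
Substituting T = 11235.6 s and GM = 2.002e+13 m³/s²:
a = (2.002e+13 · (11235.6)² / (4π²))^(1/3) m
a ≈ 4e+06 m = 4 Mm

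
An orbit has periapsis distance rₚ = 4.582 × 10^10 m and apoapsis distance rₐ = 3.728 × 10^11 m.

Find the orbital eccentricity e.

e = (rₐ − rₚ) / (rₐ + rₚ).
e = (3.728e+11 − 4.582e+10) / (3.728e+11 + 4.582e+10) = 3.2698e+11 / 4.1862e+11 ≈ 0.7811.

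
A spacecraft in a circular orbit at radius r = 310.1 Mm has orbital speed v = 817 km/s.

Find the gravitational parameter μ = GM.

Convert to SI: r = 310.1 Mm = 3.101e+08 m; v = 817 km/s = 817000 m/s.
For a circular orbit v² = GM/r, so GM = v² · r.
GM = (817000)² · 3.101e+08 m³/s² ≈ 2.07e+20 m³/s² = 2.07 × 10^20 m³/s².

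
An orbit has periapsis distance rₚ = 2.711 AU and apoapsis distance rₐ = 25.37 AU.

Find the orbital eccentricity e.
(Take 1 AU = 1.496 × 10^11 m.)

Convert to SI: rₚ = 2.711 AU = 4.05566e+11 m; rₐ = 25.37 AU = 3.79535e+12 m.
e = (rₐ − rₚ) / (rₐ + rₚ).
e = (3.79535e+12 − 4.05566e+11) / (3.79535e+12 + 4.05566e+11) = 3.38979e+12 / 4.20092e+12 ≈ 0.8069.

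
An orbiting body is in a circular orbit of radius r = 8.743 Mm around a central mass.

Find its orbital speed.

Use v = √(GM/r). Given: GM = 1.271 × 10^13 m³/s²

Convert to SI: r = 8.743 Mm = 8.743e+06 m.
For a circular orbit, gravity supplies the centripetal force, so v = √(GM / r).
v = √(1.271e+13 / 8.743e+06) m/s ≈ 1206 m/s = 1.206 km/s.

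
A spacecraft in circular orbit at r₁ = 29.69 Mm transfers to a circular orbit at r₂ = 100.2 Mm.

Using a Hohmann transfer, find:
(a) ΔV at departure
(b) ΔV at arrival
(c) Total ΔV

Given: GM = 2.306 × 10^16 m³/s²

Convert to SI: r₁ = 29.69 Mm = 2.969e+07 m; r₂ = 100.2 Mm = 1.002e+08 m.
Transfer semi-major axis: a_t = (r₁ + r₂)/2 = (2.969e+07 + 1.002e+08)/2 = 6.4945e+07 m.
Circular speeds: v₁ = √(GM/r₁) = 27869.2 m/s, v₂ = √(GM/r₂) = 15170.4 m/s.
Transfer speeds (vis-viva v² = GM(2/r − 1/a_t)): v₁ᵗ = 34616.7 m/s, v₂ᵗ = 10257.2 m/s.
(a) ΔV₁ = |v₁ᵗ − v₁| ≈ 6747 m/s = 6.747 km/s.
(b) ΔV₂ = |v₂ − v₂ᵗ| ≈ 4913 m/s = 4.913 km/s.
(c) ΔV_total = ΔV₁ + ΔV₂ ≈ 1.166e+04 m/s = 11.66 km/s.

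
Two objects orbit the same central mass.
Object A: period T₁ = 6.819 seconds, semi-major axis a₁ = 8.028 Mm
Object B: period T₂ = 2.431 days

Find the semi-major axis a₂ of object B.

Convert to SI: a₁ = 8.028 Mm = 8.028e+06 m; T₂ = 2.431 days = 210038 s.
Kepler's third law: (T₁/T₂)² = (a₁/a₂)³ ⇒ a₂ = a₁ · (T₂/T₁)^(2/3).
T₂/T₁ = 210038 / 6.819 = 30801.9.
a₂ = 8.028e+06 · (30801.9)^(2/3) m ≈ 7.888e+09 m = 7.888 Gm.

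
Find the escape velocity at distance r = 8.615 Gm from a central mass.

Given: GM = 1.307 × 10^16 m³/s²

Convert to SI: r = 8.615 Gm = 8.615e+09 m.
Escape velocity comes from setting total energy to zero: ½v² − GM/r = 0 ⇒ v_esc = √(2GM / r).
v_esc = √(2 · 1.307e+16 / 8.615e+09) m/s ≈ 1742 m/s = 1.742 km/s.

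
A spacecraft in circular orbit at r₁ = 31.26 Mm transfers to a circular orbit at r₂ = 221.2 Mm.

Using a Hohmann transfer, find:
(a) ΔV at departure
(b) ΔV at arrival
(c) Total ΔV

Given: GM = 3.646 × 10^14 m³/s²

Convert to SI: r₁ = 31.26 Mm = 3.126e+07 m; r₂ = 221.2 Mm = 2.212e+08 m.
Transfer semi-major axis: a_t = (r₁ + r₂)/2 = (3.126e+07 + 2.212e+08)/2 = 1.2623e+08 m.
Circular speeds: v₁ = √(GM/r₁) = 3415.18 m/s, v₂ = √(GM/r₂) = 1283.85 m/s.
Transfer speeds (vis-viva v² = GM(2/r − 1/a_t)): v₁ᵗ = 4520.9 m/s, v₂ᵗ = 638.894 m/s.
(a) ΔV₁ = |v₁ᵗ − v₁| ≈ 1106 m/s = 1.106 km/s.
(b) ΔV₂ = |v₂ − v₂ᵗ| ≈ 645 m/s = 645 m/s.
(c) ΔV_total = ΔV₁ + ΔV₂ ≈ 1751 m/s = 1.751 km/s.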